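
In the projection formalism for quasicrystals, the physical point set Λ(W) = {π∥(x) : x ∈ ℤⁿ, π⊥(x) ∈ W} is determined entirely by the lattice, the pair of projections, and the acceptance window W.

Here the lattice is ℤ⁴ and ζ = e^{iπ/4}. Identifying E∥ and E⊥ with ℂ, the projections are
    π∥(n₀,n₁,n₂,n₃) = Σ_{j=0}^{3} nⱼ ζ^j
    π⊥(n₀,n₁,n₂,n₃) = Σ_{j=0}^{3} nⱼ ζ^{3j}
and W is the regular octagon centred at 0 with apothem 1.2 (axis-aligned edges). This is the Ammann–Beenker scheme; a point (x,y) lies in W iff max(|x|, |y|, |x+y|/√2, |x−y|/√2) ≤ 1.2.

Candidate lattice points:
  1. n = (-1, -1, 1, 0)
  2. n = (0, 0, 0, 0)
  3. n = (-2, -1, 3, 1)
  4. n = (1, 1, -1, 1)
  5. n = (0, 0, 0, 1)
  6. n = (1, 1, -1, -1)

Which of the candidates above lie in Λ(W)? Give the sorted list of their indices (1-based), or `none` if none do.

2, 5, 6

With ζ = e^{iπ/4} the internal vectors are ζ^0,ζ^3,ζ^6,ζ^9.
#1 (-1, -1, 1, 0): internal (-0.29289, -1.70711); octagon support 1.70711 vs apothem 1.2 → ∉ W
#2 (0, 0, 0, 0): internal (0.00000, 0.00000); octagon support 0.00000 vs apothem 1.2 → ∈ W
#3 (-2, -1, 3, 1): internal (-0.58579, -3.00000); octagon support 3.00000 vs apothem 1.2 → ∉ W
#4 (1, 1, -1, 1): internal (1.00000, 2.41421); octagon support 2.41421 vs apothem 1.2 → ∉ W
#5 (0, 0, 0, 1): internal (0.70711, 0.70711); octagon support 1.00000 vs apothem 1.2 → ∈ W
#6 (1, 1, -1, -1): internal (-0.41421, 1.00000); octagon support 1.00000 vs apothem 1.2 → ∈ W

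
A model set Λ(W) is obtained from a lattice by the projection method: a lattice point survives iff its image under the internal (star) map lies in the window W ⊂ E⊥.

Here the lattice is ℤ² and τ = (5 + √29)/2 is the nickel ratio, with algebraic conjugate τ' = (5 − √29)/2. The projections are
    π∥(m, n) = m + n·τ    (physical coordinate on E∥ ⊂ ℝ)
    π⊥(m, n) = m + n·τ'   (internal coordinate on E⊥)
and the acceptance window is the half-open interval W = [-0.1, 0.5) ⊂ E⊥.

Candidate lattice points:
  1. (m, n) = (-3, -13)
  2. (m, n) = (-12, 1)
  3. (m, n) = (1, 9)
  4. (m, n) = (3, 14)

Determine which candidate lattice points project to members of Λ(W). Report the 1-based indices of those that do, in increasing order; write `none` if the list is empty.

Compute τ' = (5−√29)/2 = -0.192582, so π⊥(m,n) = m -0.192582·n.
candidate 1: (m,n)=(-3,-13) → π∥ = -3-13·τ ≈ -70.503571, π⊥ = -3-13·τ' ≈ -0.496429 ∉ [-0.1, 0.5) ⇒ out
candidate 2: (m,n)=(-12,1) → π∥ = -12+1·τ ≈ -6.807418, π⊥ = -12+1·τ' ≈ -12.192582 ∉ [-0.1, 0.5) ⇒ out
candidate 3: (m,n)=(1,9) → π∥ = 1+9·τ ≈ 47.733242, π⊥ = 1+9·τ' ≈ -0.733242 ∉ [-0.1, 0.5) ⇒ out
candidate 4: (m,n)=(3,14) → π∥ = 3+14·τ ≈ 75.696154, π⊥ = 3+14·τ' ≈ 0.303846 ∈ [-0.1, 0.5) ⇒ IN Λ

4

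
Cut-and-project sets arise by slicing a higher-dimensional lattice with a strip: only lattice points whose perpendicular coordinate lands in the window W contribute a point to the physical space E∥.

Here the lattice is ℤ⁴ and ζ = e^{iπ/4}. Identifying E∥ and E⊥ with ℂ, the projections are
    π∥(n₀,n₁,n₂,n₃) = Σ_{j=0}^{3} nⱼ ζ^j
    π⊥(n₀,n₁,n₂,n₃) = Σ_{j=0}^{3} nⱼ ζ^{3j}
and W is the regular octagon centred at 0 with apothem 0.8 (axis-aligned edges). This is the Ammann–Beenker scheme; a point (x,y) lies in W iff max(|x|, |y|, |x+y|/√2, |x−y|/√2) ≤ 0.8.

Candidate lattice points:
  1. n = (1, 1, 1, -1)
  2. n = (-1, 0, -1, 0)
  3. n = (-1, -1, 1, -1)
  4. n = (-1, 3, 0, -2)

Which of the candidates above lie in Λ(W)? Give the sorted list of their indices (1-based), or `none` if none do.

π⊥(n) = n₀ + n₁ζ³ + n₂ζ⁶ + n₃ζ⁹ where ζ = e^{iπ/4}.
#1 (1, 1, 1, -1): internal (-0.414214, -1.000000); octagon support 1.000000 vs apothem 0.8 → ∉ W
#2 (-1, 0, -1, 0): internal (-1.000000, 1.000000); octagon support 1.414214 vs apothem 0.8 → ∉ W
#3 (-1, -1, 1, -1): internal (-1.000000, -2.414214); octagon support 2.414214 vs apothem 0.8 → ∉ W
#4 (-1, 3, 0, -2): internal (-4.535534, 0.707107); octagon support 4.535534 vs apothem 0.8 → ∉ W

none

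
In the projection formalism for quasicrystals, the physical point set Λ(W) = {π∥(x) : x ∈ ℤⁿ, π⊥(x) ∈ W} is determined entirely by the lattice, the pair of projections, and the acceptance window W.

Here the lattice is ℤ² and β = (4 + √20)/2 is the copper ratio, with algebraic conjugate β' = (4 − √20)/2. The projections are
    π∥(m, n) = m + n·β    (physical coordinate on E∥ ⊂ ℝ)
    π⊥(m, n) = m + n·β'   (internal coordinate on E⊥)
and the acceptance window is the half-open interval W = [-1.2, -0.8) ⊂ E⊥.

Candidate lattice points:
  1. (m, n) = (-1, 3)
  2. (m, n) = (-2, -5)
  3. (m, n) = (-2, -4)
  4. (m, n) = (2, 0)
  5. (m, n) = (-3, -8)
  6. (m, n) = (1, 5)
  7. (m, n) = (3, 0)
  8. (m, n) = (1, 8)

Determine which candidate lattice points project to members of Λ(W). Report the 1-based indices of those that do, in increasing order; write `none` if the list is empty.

β' = (4−√20)/2 ≈ -0.2361.
[1] lift (-1,3): star map gives -1.7082; window check -1.2 ≤ -1.7082 < -0.8 is false → out
[2] lift (-2,-5): star map gives -0.8197; window check -1.2 ≤ -0.8197 < -0.8 is true → IN Λ
[3] lift (-2,-4): star map gives -1.0557; window check -1.2 ≤ -1.0557 < -0.8 is true → IN Λ
[4] lift (2,0): star map gives 2.0000; window check -1.2 ≤ 2.0000 < -0.8 is false → out
[5] lift (-3,-8): star map gives -1.1115; window check -1.2 ≤ -1.1115 < -0.8 is true → IN Λ
[6] lift (1,5): star map gives -0.1803; window check -1.2 ≤ -0.1803 < -0.8 is false → out
[7] lift (3,0): star map gives 3.0000; window check -1.2 ≤ 3.0000 < -0.8 is false → out
[8] lift (1,8): star map gives -0.8885; window check -1.2 ≤ -0.8885 < -0.8 is true → IN Λ

2, 3, 5, 8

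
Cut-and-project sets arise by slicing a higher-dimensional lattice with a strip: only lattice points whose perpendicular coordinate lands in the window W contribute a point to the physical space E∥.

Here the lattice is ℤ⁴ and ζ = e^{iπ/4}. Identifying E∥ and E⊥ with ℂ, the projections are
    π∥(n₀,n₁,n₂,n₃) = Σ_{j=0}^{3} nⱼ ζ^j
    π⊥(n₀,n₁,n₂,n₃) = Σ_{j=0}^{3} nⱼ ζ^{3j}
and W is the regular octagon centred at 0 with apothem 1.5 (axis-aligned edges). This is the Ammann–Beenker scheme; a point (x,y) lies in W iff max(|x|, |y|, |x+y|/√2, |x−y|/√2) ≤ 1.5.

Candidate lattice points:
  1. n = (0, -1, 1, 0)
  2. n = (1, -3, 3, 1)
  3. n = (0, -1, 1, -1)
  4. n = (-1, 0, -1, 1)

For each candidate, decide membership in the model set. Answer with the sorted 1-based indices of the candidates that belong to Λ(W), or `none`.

none

π⊥(n) = n₀ + n₁ζ³ + n₂ζ⁶ + n₃ζ⁹ where ζ = e^{iπ/4}.
candidate 1: n = (0, -1, 1, 0) → π⊥ ≈ (+0.707107, -1.707107); max(|x|,|y|,|x±y|/√2) = 1.707107 > 1.5 ⇒ ∉ W
candidate 2: n = (1, -3, 3, 1) → π⊥ ≈ (+3.828427, -4.414214); max(|x|,|y|,|x±y|/√2) = 5.828427 > 1.5 ⇒ ∉ W
candidate 3: n = (0, -1, 1, -1) → π⊥ ≈ (+0.000000, -2.414214); max(|x|,|y|,|x±y|/√2) = 2.414214 > 1.5 ⇒ ∉ W
candidate 4: n = (-1, 0, -1, 1) → π⊥ ≈ (-0.292893, +1.707107); max(|x|,|y|,|x±y|/√2) = 1.707107 > 1.5 ⇒ ∉ W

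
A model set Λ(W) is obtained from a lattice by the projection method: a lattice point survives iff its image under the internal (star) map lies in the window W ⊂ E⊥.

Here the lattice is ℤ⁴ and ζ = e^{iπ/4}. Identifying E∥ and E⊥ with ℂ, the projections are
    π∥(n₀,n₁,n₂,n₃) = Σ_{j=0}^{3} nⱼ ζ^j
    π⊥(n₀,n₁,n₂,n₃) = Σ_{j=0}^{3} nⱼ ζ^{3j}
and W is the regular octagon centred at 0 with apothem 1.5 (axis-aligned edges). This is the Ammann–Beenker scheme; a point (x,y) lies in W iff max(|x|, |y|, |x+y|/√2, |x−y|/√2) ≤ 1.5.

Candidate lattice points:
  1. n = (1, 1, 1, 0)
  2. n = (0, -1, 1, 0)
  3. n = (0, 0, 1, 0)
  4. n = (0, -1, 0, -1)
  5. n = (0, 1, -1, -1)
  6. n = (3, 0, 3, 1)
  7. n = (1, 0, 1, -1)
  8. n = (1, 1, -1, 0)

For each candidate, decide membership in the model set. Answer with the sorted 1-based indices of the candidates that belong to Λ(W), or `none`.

Internal map: ζ^{3j} for j=0..3 gives (1,0), (−√2/2,√2/2), (0,−1), (√2/2,√2/2).
#1 (1, 1, 1, 0): internal (0.292893, -0.292893); octagon support 0.414214 vs apothem 1.5 → ∈ W
#2 (0, -1, 1, 0): internal (0.707107, -1.707107); octagon support 1.707107 vs apothem 1.5 → ∉ W
#3 (0, 0, 1, 0): internal (0.000000, -1.000000); octagon support 1.000000 vs apothem 1.5 → ∈ W
#4 (0, -1, 0, -1): internal (0.000000, -1.414214); octagon support 1.414214 vs apothem 1.5 → ∈ W
#5 (0, 1, -1, -1): internal (-1.414214, 1.000000); octagon support 1.707107 vs apothem 1.5 → ∉ W
#6 (3, 0, 3, 1): internal (3.707107, -2.292893); octagon support 4.242641 vs apothem 1.5 → ∉ W
#7 (1, 0, 1, -1): internal (0.292893, -1.707107); octagon support 1.707107 vs apothem 1.5 → ∉ W
#8 (1, 1, -1, 0): internal (0.292893, 1.707107); octagon support 1.707107 vs apothem 1.5 → ∉ W

1, 3, 4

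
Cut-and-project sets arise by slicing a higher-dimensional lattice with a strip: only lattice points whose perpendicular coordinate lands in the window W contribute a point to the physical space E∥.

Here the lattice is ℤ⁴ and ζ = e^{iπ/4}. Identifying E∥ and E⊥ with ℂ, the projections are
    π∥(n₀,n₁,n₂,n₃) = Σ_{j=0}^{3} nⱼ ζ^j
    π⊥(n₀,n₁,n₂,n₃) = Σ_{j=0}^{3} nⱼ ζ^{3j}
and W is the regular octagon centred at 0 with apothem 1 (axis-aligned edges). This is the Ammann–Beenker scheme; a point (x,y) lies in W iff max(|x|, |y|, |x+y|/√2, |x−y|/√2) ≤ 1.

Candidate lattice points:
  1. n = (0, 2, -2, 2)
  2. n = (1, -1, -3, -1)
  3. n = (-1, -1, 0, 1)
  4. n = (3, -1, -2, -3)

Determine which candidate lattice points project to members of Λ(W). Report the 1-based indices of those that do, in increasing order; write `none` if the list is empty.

With ζ = e^{iπ/4} the internal vectors are ζ^0,ζ^3,ζ^6,ζ^9.
#1 (0, 2, -2, 2): internal (0.00000, 4.82843); octagon support 4.82843 vs apothem 1 → ∉ W
#2 (1, -1, -3, -1): internal (1.00000, 1.58579); octagon support 1.82843 vs apothem 1 → ∉ W
#3 (-1, -1, 0, 1): internal (0.41421, 0.00000); octagon support 0.41421 vs apothem 1 → ∈ W
#4 (3, -1, -2, -3): internal (1.58579, -0.82843); octagon support 1.70711 vs apothem 1 → ∉ W

3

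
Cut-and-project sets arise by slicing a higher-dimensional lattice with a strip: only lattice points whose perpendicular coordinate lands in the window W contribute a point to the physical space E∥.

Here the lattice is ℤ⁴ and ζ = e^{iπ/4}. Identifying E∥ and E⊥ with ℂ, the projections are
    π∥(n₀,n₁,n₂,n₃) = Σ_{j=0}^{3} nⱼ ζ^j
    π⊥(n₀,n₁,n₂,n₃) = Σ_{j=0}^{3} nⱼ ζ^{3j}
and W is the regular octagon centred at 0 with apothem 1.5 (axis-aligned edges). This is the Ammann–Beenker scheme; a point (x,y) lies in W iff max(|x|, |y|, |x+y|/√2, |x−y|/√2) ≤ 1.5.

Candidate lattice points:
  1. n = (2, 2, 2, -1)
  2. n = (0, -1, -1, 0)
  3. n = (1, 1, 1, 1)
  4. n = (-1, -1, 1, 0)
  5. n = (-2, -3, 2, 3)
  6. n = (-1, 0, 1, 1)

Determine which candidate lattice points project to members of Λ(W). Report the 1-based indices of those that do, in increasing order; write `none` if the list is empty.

With ζ = e^{iπ/4} the internal vectors are ζ^0,ζ^3,ζ^6,ζ^9.
candidate 1: n = (2, 2, 2, -1) → π⊥ ≈ (-0.121320, -1.292893); max(|x|,|y|,|x±y|/√2) = 1.292893 ≤ 1.5 ⇒ ∈ W
candidate 2: n = (0, -1, -1, 0) → π⊥ ≈ (+0.707107, +0.292893); max(|x|,|y|,|x±y|/√2) = 0.707107 ≤ 1.5 ⇒ ∈ W
candidate 3: n = (1, 1, 1, 1) → π⊥ ≈ (+1.000000, +0.414214); max(|x|,|y|,|x±y|/√2) = 1.000000 ≤ 1.5 ⇒ ∈ W
candidate 4: n = (-1, -1, 1, 0) → π⊥ ≈ (-0.292893, -1.707107); max(|x|,|y|,|x±y|/√2) = 1.707107 > 1.5 ⇒ ∉ W
candidate 5: n = (-2, -3, 2, 3) → π⊥ ≈ (+2.242641, -2.000000); max(|x|,|y|,|x±y|/√2) = 3.000000 > 1.5 ⇒ ∉ W
candidate 6: n = (-1, 0, 1, 1) → π⊥ ≈ (-0.292893, -0.292893); max(|x|,|y|,|x±y|/√2) = 0.414214 ≤ 1.5 ⇒ ∈ W

1, 2, 3, 6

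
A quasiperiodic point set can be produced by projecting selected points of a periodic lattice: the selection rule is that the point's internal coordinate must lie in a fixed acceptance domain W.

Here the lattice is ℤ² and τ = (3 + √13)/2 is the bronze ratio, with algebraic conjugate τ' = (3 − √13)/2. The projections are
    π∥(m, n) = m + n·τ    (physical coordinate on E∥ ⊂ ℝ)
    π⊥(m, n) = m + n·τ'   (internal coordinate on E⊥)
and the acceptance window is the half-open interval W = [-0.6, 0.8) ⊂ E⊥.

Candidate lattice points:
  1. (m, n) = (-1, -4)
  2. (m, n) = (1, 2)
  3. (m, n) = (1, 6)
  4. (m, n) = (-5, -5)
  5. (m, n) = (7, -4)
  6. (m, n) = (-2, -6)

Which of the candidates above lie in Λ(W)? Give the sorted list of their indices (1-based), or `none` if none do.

τ' = (3−√13)/2 ≈ -0.30278.
candidate 1: (m,n)=(-1,-4) → π∥ = -1-4·τ ≈ -14.21110, π⊥ = -1-4·τ' ≈ 0.21110 ∈ [-0.6, 0.8) ⇒ IN Λ
candidate 2: (m,n)=(1,2) → π∥ = 1+2·τ ≈ 7.60555, π⊥ = 1+2·τ' ≈ 0.39445 ∈ [-0.6, 0.8) ⇒ IN Λ
candidate 3: (m,n)=(1,6) → π∥ = 1+6·τ ≈ 20.81665, π⊥ = 1+6·τ' ≈ -0.81665 ∉ [-0.6, 0.8) ⇒ out
candidate 4: (m,n)=(-5,-5) → π∥ = -5-5·τ ≈ -21.51388, π⊥ = -5-5·τ' ≈ -3.48612 ∉ [-0.6, 0.8) ⇒ out
candidate 5: (m,n)=(7,-4) → π∥ = 7-4·τ ≈ -6.21110, π⊥ = 7-4·τ' ≈ 8.21110 ∉ [-0.6, 0.8) ⇒ out
candidate 6: (m,n)=(-2,-6) → π∥ = -2-6·τ ≈ -21.81665, π⊥ = -2-6·τ' ≈ -0.18335 ∈ [-0.6, 0.8) ⇒ IN Λ

1, 2, 6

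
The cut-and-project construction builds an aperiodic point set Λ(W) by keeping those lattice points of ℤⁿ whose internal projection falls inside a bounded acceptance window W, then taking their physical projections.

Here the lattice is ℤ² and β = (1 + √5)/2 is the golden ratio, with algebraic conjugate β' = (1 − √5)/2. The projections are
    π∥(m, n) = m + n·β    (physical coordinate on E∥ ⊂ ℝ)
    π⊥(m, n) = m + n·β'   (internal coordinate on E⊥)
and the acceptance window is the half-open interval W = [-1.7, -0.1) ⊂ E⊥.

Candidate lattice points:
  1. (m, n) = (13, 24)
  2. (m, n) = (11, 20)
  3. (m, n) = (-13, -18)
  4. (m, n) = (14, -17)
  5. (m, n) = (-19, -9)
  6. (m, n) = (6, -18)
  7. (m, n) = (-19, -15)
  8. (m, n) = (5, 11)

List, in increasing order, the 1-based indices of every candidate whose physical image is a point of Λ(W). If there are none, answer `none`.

2

β' = (1−√5)/2 ≈ -0.61803.
candidate 1: (m,n)=(13,24) → π∥ = 13+24·β ≈ 51.83282, π⊥ = 13+24·β' ≈ -1.83282 ∉ [-1.7, -0.1) ⇒ out
candidate 2: (m,n)=(11,20) → π∥ = 11+20·β ≈ 43.36068, π⊥ = 11+20·β' ≈ -1.36068 ∈ [-1.7, -0.1) ⇒ IN Λ
candidate 3: (m,n)=(-13,-18) → π∥ = -13-18·β ≈ -42.12461, π⊥ = -13-18·β' ≈ -1.87539 ∉ [-1.7, -0.1) ⇒ out
candidate 4: (m,n)=(14,-17) → π∥ = 14-17·β ≈ -13.50658, π⊥ = 14-17·β' ≈ 24.50658 ∉ [-1.7, -0.1) ⇒ out
candidate 5: (m,n)=(-19,-9) → π∥ = -19-9·β ≈ -33.56231, π⊥ = -19-9·β' ≈ -13.43769 ∉ [-1.7, -0.1) ⇒ out
candidate 6: (m,n)=(6,-18) → π∥ = 6-18·β ≈ -23.12461, π⊥ = 6-18·β' ≈ 17.12461 ∉ [-1.7, -0.1) ⇒ out
candidate 7: (m,n)=(-19,-15) → π∥ = -19-15·β ≈ -43.27051, π⊥ = -19-15·β' ≈ -9.72949 ∉ [-1.7, -0.1) ⇒ out
candidate 8: (m,n)=(5,11) → π∥ = 5+11·β ≈ 22.79837, π⊥ = 5+11·β' ≈ -1.79837 ∉ [-1.7, -0.1) ⇒ out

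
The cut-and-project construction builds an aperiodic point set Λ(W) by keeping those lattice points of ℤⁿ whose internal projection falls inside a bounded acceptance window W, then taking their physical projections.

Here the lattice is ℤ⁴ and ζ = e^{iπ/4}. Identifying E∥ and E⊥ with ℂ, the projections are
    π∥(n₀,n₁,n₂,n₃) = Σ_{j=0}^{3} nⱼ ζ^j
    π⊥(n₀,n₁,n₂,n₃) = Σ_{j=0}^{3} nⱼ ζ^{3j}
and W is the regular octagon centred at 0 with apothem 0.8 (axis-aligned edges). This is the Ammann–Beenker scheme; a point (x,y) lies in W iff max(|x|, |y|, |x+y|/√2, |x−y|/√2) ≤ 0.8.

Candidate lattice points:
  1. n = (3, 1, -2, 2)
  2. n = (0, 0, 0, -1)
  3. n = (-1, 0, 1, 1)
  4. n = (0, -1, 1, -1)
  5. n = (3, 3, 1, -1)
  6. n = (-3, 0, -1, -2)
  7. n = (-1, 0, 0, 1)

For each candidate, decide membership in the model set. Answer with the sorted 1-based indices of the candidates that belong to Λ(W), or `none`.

3, 5, 7

With ζ = e^{iπ/4} the internal vectors are ζ^0,ζ^3,ζ^6,ζ^9.
#1 (3, 1, -2, 2): internal (3.70711, 4.12132); octagon support 5.53553 vs apothem 0.8 → ∉ W
#2 (0, 0, 0, -1): internal (-0.70711, -0.70711); octagon support 1.00000 vs apothem 0.8 → ∉ W
#3 (-1, 0, 1, 1): internal (-0.29289, -0.29289); octagon support 0.41421 vs apothem 0.8 → ∈ W
#4 (0, -1, 1, -1): internal (0.00000, -2.41421); octagon support 2.41421 vs apothem 0.8 → ∉ W
#5 (3, 3, 1, -1): internal (0.17157, 0.41421); octagon support 0.41421 vs apothem 0.8 → ∈ W
#6 (-3, 0, -1, -2): internal (-4.41421, -0.41421); octagon support 4.41421 vs apothem 0.8 → ∉ W
#7 (-1, 0, 0, 1): internal (-0.29289, 0.70711); octagon support 0.70711 vs apothem 0.8 → ∈ W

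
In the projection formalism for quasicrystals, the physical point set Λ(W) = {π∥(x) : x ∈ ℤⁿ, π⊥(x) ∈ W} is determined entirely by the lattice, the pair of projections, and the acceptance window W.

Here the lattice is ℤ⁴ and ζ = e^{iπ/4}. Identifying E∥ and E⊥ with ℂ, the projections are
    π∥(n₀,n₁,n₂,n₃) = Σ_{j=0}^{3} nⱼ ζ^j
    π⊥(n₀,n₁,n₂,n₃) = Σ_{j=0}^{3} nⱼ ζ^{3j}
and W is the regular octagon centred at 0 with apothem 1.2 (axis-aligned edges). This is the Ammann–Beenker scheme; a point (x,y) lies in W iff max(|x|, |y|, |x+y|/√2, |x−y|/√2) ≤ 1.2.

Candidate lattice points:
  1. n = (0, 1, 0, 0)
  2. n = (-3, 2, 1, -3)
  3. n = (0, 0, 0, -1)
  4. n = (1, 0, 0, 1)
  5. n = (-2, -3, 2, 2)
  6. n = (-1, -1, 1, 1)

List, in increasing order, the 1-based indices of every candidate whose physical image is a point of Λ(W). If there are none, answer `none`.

With ζ = e^{iπ/4} the internal vectors are ζ^0,ζ^3,ζ^6,ζ^9.
#1 (0, 1, 0, 0): internal (-0.707107, 0.707107); octagon support 1.000000 vs apothem 1.2 → ∈ W
#2 (-3, 2, 1, -3): internal (-6.535534, -1.707107); octagon support 6.535534 vs apothem 1.2 → ∉ W
#3 (0, 0, 0, -1): internal (-0.707107, -0.707107); octagon support 1.000000 vs apothem 1.2 → ∈ W
#4 (1, 0, 0, 1): internal (1.707107, 0.707107); octagon support 1.707107 vs apothem 1.2 → ∉ W
#5 (-2, -3, 2, 2): internal (1.535534, -2.707107); octagon support 3.000000 vs apothem 1.2 → ∉ W
#6 (-1, -1, 1, 1): internal (0.414214, -1.000000); octagon support 1.000000 vs apothem 1.2 → ∈ W

1, 3, 6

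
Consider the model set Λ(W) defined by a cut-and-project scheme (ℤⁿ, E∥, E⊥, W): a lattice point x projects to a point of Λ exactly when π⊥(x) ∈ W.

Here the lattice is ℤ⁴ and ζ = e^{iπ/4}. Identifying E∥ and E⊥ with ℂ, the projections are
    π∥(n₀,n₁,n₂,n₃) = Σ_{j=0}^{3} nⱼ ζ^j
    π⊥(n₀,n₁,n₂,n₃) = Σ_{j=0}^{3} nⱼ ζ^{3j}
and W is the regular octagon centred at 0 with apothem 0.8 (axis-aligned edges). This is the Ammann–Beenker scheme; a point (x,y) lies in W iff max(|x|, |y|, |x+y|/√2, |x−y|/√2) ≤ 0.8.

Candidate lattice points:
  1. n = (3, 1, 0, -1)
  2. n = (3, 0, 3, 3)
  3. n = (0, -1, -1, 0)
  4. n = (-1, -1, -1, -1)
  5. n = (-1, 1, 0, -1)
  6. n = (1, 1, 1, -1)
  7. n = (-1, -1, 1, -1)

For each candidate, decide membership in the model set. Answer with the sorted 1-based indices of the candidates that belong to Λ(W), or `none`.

Internal map: ζ^{3j} for j=0..3 gives (1,0), (−√2/2,√2/2), (0,−1), (√2/2,√2/2).
#1 (3, 1, 0, -1): internal (1.585786, 0.000000); octagon support 1.585786 vs apothem 0.8 → ∉ W
#2 (3, 0, 3, 3): internal (5.121320, -0.878680); octagon support 5.121320 vs apothem 0.8 → ∉ W
#3 (0, -1, -1, 0): internal (0.707107, 0.292893); octagon support 0.707107 vs apothem 0.8 → ∈ W
#4 (-1, -1, -1, -1): internal (-1.000000, -0.414214); octagon support 1.000000 vs apothem 0.8 → ∉ W
#5 (-1, 1, 0, -1): internal (-2.414214, 0.000000); octagon support 2.414214 vs apothem 0.8 → ∉ W
#6 (1, 1, 1, -1): internal (-0.414214, -1.000000); octagon support 1.000000 vs apothem 0.8 → ∉ W
#7 (-1, -1, 1, -1): internal (-1.000000, -2.414214); octagon support 2.414214 vs apothem 0.8 → ∉ W

3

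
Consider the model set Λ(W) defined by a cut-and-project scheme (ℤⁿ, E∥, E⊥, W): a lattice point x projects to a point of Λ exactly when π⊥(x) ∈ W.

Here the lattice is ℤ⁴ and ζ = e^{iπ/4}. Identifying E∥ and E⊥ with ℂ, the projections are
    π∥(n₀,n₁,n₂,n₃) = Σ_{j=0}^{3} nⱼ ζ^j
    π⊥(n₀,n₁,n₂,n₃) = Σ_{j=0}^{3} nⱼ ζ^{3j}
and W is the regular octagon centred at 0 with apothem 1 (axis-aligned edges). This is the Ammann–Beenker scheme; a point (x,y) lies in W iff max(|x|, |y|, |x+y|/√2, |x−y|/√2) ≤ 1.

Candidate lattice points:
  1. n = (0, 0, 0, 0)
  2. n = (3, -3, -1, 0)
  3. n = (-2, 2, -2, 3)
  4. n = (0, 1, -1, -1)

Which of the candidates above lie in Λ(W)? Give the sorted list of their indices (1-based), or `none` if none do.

1

π⊥(n) = n₀ + n₁ζ³ + n₂ζ⁶ + n₃ζ⁹ where ζ = e^{iπ/4}.
candidate 1: n = (0, 0, 0, 0) → π⊥ ≈ (+0.000000, +0.000000); max(|x|,|y|,|x±y|/√2) = 0.000000 ≤ 1 ⇒ ∈ W
candidate 2: n = (3, -3, -1, 0) → π⊥ ≈ (+5.121320, -1.121320); max(|x|,|y|,|x±y|/√2) = 5.121320 > 1 ⇒ ∉ W
candidate 3: n = (-2, 2, -2, 3) → π⊥ ≈ (-1.292893, +5.535534); max(|x|,|y|,|x±y|/√2) = 5.535534 > 1 ⇒ ∉ W
candidate 4: n = (0, 1, -1, -1) → π⊥ ≈ (-1.414214, +1.000000); max(|x|,|y|,|x±y|/√2) = 1.707107 > 1 ⇒ ∉ W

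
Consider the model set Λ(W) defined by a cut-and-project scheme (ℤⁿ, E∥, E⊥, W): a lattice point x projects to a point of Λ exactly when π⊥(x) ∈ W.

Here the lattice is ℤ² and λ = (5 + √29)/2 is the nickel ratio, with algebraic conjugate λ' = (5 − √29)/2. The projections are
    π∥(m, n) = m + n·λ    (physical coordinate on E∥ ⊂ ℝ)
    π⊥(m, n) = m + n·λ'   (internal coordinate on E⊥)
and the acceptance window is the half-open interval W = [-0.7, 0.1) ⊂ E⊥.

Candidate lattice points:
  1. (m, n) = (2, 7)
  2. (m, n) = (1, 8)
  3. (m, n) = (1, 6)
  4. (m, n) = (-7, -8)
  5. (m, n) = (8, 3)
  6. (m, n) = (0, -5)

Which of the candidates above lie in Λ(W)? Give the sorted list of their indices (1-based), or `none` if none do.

2, 3

Numerically λ ≈ 5.192582 and λ' = −1/λ ≈ -0.192582.
candidate 1: (m,n)=(2,7) → π∥ = 2+7·λ ≈ 38.348077, π⊥ = 2+7·λ' ≈ 0.651923 ∉ [-0.7, 0.1) ⇒ out
candidate 2: (m,n)=(1,8) → π∥ = 1+8·λ ≈ 42.540659, π⊥ = 1+8·λ' ≈ -0.540659 ∈ [-0.7, 0.1) ⇒ IN Λ
candidate 3: (m,n)=(1,6) → π∥ = 1+6·λ ≈ 32.155494, π⊥ = 1+6·λ' ≈ -0.155494 ∈ [-0.7, 0.1) ⇒ IN Λ
candidate 4: (m,n)=(-7,-8) → π∥ = -7-8·λ ≈ -48.540659, π⊥ = -7-8·λ' ≈ -5.459341 ∉ [-0.7, 0.1) ⇒ out
candidate 5: (m,n)=(8,3) → π∥ = 8+3·λ ≈ 23.577747, π⊥ = 8+3·λ' ≈ 7.422253 ∉ [-0.7, 0.1) ⇒ out
candidate 6: (m,n)=(0,-5) → π∥ = 0-5·λ ≈ -25.962912, π⊥ = 0-5·λ' ≈ 0.962912 ∉ [-0.7, 0.1) ⇒ out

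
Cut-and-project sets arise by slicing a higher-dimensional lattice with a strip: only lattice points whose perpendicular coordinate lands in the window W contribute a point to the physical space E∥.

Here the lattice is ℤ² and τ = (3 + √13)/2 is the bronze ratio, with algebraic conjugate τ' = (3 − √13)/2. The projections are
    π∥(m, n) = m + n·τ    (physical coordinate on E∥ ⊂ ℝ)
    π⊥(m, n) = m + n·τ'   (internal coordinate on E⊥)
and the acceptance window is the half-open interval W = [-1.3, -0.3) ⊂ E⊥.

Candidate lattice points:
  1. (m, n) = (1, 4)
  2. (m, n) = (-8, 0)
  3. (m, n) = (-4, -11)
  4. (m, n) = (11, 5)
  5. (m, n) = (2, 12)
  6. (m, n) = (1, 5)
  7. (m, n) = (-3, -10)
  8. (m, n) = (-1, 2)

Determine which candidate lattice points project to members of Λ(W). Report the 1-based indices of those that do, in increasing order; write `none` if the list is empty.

3, 6

Numerically τ ≈ 3.3028 and τ' = −1/τ ≈ -0.3028.
#1 (1,4): internal coord 1 + (4)·τ' = -0.2111; -0.2111 ∉ [-1.3, -0.3) → out
#2 (-8,0): internal coord -8 + (0)·τ' = -8.0000; -8.0000 ∉ [-1.3, -0.3) → out
#3 (-4,-11): internal coord -4 + (-11)·τ' = -0.6695; -0.6695 ∈ [-1.3, -0.3) → IN Λ
#4 (11,5): internal coord 11 + (5)·τ' = +9.4861; +9.4861 ∉ [-1.3, -0.3) → out
#5 (2,12): internal coord 2 + (12)·τ' = -1.6333; -1.6333 ∉ [-1.3, -0.3) → out
#6 (1,5): internal coord 1 + (5)·τ' = -0.5139; -0.5139 ∈ [-1.3, -0.3) → IN Λ
#7 (-3,-10): internal coord -3 + (-10)·τ' = +0.0278; +0.0278 ∉ [-1.3, -0.3) → out
#8 (-1,2): internal coord -1 + (2)·τ' = -1.6056; -1.6056 ∉ [-1.3, -0.3) → out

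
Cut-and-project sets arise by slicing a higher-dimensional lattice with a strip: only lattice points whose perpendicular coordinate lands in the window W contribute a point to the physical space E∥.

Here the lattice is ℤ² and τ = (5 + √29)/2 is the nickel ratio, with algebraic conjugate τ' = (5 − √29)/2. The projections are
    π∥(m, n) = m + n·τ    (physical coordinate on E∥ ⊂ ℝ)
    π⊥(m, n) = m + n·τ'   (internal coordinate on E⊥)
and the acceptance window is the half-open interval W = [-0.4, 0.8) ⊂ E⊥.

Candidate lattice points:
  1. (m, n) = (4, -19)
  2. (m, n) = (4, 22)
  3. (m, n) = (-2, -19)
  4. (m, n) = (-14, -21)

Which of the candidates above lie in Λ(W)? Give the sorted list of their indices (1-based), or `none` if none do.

2

Numerically τ ≈ 5.1926 and τ' = −1/τ ≈ -0.1926.
candidate 1: (m,n)=(4,-19) → π∥ = 4-19·τ ≈ -94.6591, π⊥ = 4-19·τ' ≈ 7.6591 ∉ [-0.4, 0.8) ⇒ out
candidate 2: (m,n)=(4,22) → π∥ = 4+22·τ ≈ 118.2368, π⊥ = 4+22·τ' ≈ -0.2368 ∈ [-0.4, 0.8) ⇒ IN Λ
candidate 3: (m,n)=(-2,-19) → π∥ = -2-19·τ ≈ -100.6591, π⊥ = -2-19·τ' ≈ 1.6591 ∉ [-0.4, 0.8) ⇒ out
candidate 4: (m,n)=(-14,-21) → π∥ = -14-21·τ ≈ -123.0442, π⊥ = -14-21·τ' ≈ -9.9558 ∉ [-0.4, 0.8) ⇒ out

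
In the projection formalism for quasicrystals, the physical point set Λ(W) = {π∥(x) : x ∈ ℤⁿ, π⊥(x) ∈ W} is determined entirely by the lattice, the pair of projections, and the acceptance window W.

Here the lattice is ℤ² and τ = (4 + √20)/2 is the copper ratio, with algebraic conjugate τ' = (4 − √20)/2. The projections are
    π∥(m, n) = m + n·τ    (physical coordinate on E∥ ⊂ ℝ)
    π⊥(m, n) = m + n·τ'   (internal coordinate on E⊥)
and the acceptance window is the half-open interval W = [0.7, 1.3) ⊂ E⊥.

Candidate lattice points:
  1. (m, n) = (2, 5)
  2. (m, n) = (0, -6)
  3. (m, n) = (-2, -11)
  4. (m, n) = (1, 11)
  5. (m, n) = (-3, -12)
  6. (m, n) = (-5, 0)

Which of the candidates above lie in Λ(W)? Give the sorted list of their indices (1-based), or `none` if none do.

τ' = (4−√20)/2 ≈ -0.23607.
candidate 1: (m,n)=(2,5) → π∥ = 2+5·τ ≈ 23.18034, π⊥ = 2+5·τ' ≈ 0.81966 ∈ [0.7, 1.3) ⇒ IN Λ
candidate 2: (m,n)=(0,-6) → π∥ = 0-6·τ ≈ -25.41641, π⊥ = 0-6·τ' ≈ 1.41641 ∉ [0.7, 1.3) ⇒ out
candidate 3: (m,n)=(-2,-11) → π∥ = -2-11·τ ≈ -48.59675, π⊥ = -2-11·τ' ≈ 0.59675 ∉ [0.7, 1.3) ⇒ out
candidate 4: (m,n)=(1,11) → π∥ = 1+11·τ ≈ 47.59675, π⊥ = 1+11·τ' ≈ -1.59675 ∉ [0.7, 1.3) ⇒ out
candidate 5: (m,n)=(-3,-12) → π∥ = -3-12·τ ≈ -53.83282, π⊥ = -3-12·τ' ≈ -0.16718 ∉ [0.7, 1.3) ⇒ out
candidate 6: (m,n)=(-5,0) → π∥ = -5+0·τ ≈ -5.00000, π⊥ = -5+0·τ' ≈ -5.00000 ∉ [0.7, 1.3) ⇒ out

1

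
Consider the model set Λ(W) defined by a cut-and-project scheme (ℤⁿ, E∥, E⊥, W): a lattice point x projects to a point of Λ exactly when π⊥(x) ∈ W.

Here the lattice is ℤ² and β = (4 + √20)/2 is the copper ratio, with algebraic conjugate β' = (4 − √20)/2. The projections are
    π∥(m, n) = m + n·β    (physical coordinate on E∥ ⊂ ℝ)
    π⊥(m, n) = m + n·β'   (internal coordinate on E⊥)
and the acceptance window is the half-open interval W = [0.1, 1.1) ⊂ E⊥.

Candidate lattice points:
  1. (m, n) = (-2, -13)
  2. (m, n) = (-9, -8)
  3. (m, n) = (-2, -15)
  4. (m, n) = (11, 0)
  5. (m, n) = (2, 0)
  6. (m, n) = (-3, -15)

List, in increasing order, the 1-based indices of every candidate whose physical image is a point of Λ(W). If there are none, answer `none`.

β' = (4−√20)/2 ≈ -0.2361.
candidate 1: (m,n)=(-2,-13) → π∥ = -2-13·β ≈ -57.0689, π⊥ = -2-13·β' ≈ 1.0689 ∈ [0.1, 1.1) ⇒ IN Λ
candidate 2: (m,n)=(-9,-8) → π∥ = -9-8·β ≈ -42.8885, π⊥ = -9-8·β' ≈ -7.1115 ∉ [0.1, 1.1) ⇒ out
candidate 3: (m,n)=(-2,-15) → π∥ = -2-15·β ≈ -65.5410, π⊥ = -2-15·β' ≈ 1.5410 ∉ [0.1, 1.1) ⇒ out
candidate 4: (m,n)=(11,0) → π∥ = 11+0·β ≈ 11.0000, π⊥ = 11+0·β' ≈ 11.0000 ∉ [0.1, 1.1) ⇒ out
candidate 5: (m,n)=(2,0) → π∥ = 2+0·β ≈ 2.0000, π⊥ = 2+0·β' ≈ 2.0000 ∉ [0.1, 1.1) ⇒ out
candidate 6: (m,n)=(-3,-15) → π∥ = -3-15·β ≈ -66.5410, π⊥ = -3-15·β' ≈ 0.5410 ∈ [0.1, 1.1) ⇒ IN Λ

1, 6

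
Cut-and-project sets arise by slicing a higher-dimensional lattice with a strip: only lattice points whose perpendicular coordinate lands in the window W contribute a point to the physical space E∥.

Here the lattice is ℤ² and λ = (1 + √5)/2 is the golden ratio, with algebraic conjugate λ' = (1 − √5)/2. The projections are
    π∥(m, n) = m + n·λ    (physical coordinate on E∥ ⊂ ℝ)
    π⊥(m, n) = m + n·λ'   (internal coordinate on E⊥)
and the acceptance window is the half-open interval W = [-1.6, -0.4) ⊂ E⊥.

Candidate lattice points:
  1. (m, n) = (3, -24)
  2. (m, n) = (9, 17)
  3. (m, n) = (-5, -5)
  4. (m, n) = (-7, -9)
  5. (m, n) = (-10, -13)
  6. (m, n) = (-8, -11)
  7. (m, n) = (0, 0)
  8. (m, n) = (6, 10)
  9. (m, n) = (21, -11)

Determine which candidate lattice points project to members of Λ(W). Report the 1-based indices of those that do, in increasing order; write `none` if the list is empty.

2, 4, 6

Numerically λ ≈ 1.61803 and λ' = −1/λ ≈ -0.61803.
#1 (3,-24): internal coord 3 + (-24)·λ' = +17.83282; +17.83282 ∉ [-1.6, -0.4) → out
#2 (9,17): internal coord 9 + (17)·λ' = -1.50658; -1.50658 ∈ [-1.6, -0.4) → IN Λ
#3 (-5,-5): internal coord -5 + (-5)·λ' = -1.90983; -1.90983 ∉ [-1.6, -0.4) → out
#4 (-7,-9): internal coord -7 + (-9)·λ' = -1.43769; -1.43769 ∈ [-1.6, -0.4) → IN Λ
#5 (-10,-13): internal coord -10 + (-13)·λ' = -1.96556; -1.96556 ∉ [-1.6, -0.4) → out
#6 (-8,-11): internal coord -8 + (-11)·λ' = -1.20163; -1.20163 ∈ [-1.6, -0.4) → IN Λ
#7 (0,0): internal coord 0 + (0)·λ' = +0.00000; +0.00000 ∉ [-1.6, -0.4) → out
#8 (6,10): internal coord 6 + (10)·λ' = -0.18034; -0.18034 ∉ [-1.6, -0.4) → out
#9 (21,-11): internal coord 21 + (-11)·λ' = +27.79837; +27.79837 ∉ [-1.6, -0.4) → out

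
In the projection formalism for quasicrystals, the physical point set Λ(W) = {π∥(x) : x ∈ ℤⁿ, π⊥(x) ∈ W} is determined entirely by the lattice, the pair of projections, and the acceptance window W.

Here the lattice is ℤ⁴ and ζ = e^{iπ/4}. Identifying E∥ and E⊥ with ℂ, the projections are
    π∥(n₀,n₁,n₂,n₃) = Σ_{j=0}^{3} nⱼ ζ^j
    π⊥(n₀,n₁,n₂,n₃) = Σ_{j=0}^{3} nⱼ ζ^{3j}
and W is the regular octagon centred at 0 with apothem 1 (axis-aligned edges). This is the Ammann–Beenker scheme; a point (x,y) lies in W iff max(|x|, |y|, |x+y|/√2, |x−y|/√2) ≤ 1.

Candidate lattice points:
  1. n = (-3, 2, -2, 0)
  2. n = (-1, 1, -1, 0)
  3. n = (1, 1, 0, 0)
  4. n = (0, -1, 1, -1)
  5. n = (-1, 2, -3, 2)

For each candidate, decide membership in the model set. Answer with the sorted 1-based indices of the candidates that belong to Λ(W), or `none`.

Internal map: ζ^{3j} for j=0..3 gives (1,0), (−√2/2,√2/2), (0,−1), (√2/2,√2/2).
#1 (-3, 2, -2, 0): internal (-4.414214, 3.414214); octagon support 5.535534 vs apothem 1 → ∉ W
#2 (-1, 1, -1, 0): internal (-1.707107, 1.707107); octagon support 2.414214 vs apothem 1 → ∉ W
#3 (1, 1, 0, 0): internal (0.292893, 0.707107); octagon support 0.707107 vs apothem 1 → ∈ W
#4 (0, -1, 1, -1): internal (0.000000, -2.414214); octagon support 2.414214 vs apothem 1 → ∉ W
#5 (-1, 2, -3, 2): internal (-1.000000, 5.828427); octagon support 5.828427 vs apothem 1 → ∉ W

3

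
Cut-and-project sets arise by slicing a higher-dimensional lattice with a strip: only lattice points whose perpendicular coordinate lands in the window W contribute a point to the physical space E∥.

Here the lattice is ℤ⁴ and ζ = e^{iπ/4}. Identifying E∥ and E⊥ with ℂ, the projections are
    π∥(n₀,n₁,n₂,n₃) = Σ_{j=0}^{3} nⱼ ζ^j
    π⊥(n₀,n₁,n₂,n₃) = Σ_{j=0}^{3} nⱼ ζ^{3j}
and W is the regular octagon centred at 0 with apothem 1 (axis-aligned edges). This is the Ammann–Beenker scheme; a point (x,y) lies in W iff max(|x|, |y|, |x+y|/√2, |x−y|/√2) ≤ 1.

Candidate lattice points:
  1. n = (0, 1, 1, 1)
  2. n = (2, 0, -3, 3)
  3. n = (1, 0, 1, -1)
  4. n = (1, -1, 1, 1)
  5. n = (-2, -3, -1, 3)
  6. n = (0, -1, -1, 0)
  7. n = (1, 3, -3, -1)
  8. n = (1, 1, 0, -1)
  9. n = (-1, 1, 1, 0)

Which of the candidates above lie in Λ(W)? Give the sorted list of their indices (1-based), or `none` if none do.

With ζ = e^{iπ/4} the internal vectors are ζ^0,ζ^3,ζ^6,ζ^9.
candidate 1: n = (0, 1, 1, 1) → π⊥ ≈ (+0.0000, +0.4142); max(|x|,|y|,|x±y|/√2) = 0.4142 ≤ 1 ⇒ ∈ W
candidate 2: n = (2, 0, -3, 3) → π⊥ ≈ (+4.1213, +5.1213); max(|x|,|y|,|x±y|/√2) = 6.5355 > 1 ⇒ ∉ W
candidate 3: n = (1, 0, 1, -1) → π⊥ ≈ (+0.2929, -1.7071); max(|x|,|y|,|x±y|/√2) = 1.7071 > 1 ⇒ ∉ W
candidate 4: n = (1, -1, 1, 1) → π⊥ ≈ (+2.4142, -1.0000); max(|x|,|y|,|x±y|/√2) = 2.4142 > 1 ⇒ ∉ W
candidate 5: n = (-2, -3, -1, 3) → π⊥ ≈ (+2.2426, +1.0000); max(|x|,|y|,|x±y|/√2) = 2.2929 > 1 ⇒ ∉ W
candidate 6: n = (0, -1, -1, 0) → π⊥ ≈ (+0.7071, +0.2929); max(|x|,|y|,|x±y|/√2) = 0.7071 ≤ 1 ⇒ ∈ W
candidate 7: n = (1, 3, -3, -1) → π⊥ ≈ (-1.8284, +4.4142); max(|x|,|y|,|x±y|/√2) = 4.4142 > 1 ⇒ ∉ W
candidate 8: n = (1, 1, 0, -1) → π⊥ ≈ (-0.4142, +0.0000); max(|x|,|y|,|x±y|/√2) = 0.4142 ≤ 1 ⇒ ∈ W
candidate 9: n = (-1, 1, 1, 0) → π⊥ ≈ (-1.7071, -0.2929); max(|x|,|y|,|x±y|/√2) = 1.7071 > 1 ⇒ ∉ W

1, 6, 8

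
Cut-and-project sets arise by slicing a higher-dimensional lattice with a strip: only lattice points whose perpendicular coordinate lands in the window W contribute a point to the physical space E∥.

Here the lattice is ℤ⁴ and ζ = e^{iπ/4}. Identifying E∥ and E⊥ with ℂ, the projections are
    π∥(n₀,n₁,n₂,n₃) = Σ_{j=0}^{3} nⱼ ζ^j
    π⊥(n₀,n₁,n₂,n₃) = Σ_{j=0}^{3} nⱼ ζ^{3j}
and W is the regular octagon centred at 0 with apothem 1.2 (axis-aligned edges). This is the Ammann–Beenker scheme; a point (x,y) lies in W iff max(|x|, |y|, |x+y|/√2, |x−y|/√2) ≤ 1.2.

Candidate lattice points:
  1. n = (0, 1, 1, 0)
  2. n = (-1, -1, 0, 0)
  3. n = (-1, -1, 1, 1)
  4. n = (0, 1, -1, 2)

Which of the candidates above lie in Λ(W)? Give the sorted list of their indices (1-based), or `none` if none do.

1, 2, 3

π⊥(n) = n₀ + n₁ζ³ + n₂ζ⁶ + n₃ζ⁹ where ζ = e^{iπ/4}.
#1 (0, 1, 1, 0): internal (-0.707107, -0.292893); octagon support 0.707107 vs apothem 1.2 → ∈ W
#2 (-1, -1, 0, 0): internal (-0.292893, -0.707107); octagon support 0.707107 vs apothem 1.2 → ∈ W
#3 (-1, -1, 1, 1): internal (0.414214, -1.000000); octagon support 1.000000 vs apothem 1.2 → ∈ W
#4 (0, 1, -1, 2): internal (0.707107, 3.121320); octagon support 3.121320 vs apothem 1.2 → ∉ W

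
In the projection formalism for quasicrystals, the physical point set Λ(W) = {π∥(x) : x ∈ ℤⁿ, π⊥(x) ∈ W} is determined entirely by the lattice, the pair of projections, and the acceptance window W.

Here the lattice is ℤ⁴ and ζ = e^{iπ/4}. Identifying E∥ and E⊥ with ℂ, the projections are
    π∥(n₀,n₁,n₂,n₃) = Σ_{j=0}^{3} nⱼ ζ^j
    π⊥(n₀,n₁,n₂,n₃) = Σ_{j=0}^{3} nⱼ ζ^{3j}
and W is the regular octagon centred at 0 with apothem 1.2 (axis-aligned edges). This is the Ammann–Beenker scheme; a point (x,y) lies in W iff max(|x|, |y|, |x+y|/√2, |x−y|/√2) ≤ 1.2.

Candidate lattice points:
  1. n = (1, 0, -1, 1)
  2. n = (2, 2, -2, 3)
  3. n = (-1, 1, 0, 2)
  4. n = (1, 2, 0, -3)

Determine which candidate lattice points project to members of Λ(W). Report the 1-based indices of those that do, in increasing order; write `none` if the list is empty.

none

Internal map: ζ^{3j} for j=0..3 gives (1,0), (−√2/2,√2/2), (0,−1), (√2/2,√2/2).
candidate 1: n = (1, 0, -1, 1) → π⊥ ≈ (+1.7071, +1.7071); max(|x|,|y|,|x±y|/√2) = 2.4142 > 1.2 ⇒ ∉ W
candidate 2: n = (2, 2, -2, 3) → π⊥ ≈ (+2.7071, +5.5355); max(|x|,|y|,|x±y|/√2) = 5.8284 > 1.2 ⇒ ∉ W
candidate 3: n = (-1, 1, 0, 2) → π⊥ ≈ (-0.2929, +2.1213); max(|x|,|y|,|x±y|/√2) = 2.1213 > 1.2 ⇒ ∉ W
candidate 4: n = (1, 2, 0, -3) → π⊥ ≈ (-2.5355, -0.7071); max(|x|,|y|,|x±y|/√2) = 2.5355 > 1.2 ⇒ ∉ W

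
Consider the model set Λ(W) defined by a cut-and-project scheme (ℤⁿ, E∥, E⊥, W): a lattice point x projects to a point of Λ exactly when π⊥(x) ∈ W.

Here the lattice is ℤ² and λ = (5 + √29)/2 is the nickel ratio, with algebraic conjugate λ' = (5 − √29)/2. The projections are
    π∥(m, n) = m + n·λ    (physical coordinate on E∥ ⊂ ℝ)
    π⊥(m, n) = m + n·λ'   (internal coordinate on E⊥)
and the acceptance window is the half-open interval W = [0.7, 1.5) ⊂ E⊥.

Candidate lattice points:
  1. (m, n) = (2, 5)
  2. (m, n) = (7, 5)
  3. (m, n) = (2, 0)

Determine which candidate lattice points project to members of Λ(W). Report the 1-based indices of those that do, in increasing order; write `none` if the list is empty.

Numerically λ ≈ 5.1926 and λ' = −1/λ ≈ -0.1926.
#1 (2,5): internal coord 2 + (5)·λ' = +1.0371; +1.0371 ∈ [0.7, 1.5) → IN Λ
#2 (7,5): internal coord 7 + (5)·λ' = +6.0371; +6.0371 ∉ [0.7, 1.5) → out
#3 (2,0): internal coord 2 + (0)·λ' = +2.0000; +2.0000 ∉ [0.7, 1.5) → out

1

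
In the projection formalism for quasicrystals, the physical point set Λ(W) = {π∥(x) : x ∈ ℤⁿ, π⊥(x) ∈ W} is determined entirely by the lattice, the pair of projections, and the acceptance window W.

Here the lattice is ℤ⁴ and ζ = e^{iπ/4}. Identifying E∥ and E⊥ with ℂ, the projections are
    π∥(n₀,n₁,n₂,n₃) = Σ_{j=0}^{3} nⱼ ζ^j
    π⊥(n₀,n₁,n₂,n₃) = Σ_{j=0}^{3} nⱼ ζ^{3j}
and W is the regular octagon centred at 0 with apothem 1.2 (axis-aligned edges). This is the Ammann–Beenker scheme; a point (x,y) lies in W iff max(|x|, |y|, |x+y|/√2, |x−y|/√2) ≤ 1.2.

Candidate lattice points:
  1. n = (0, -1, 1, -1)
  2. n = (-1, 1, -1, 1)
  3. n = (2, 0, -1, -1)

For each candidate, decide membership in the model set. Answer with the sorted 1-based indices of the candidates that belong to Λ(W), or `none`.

π⊥(n) = n₀ + n₁ζ³ + n₂ζ⁶ + n₃ζ⁹ where ζ = e^{iπ/4}.
candidate 1: n = (0, -1, 1, -1) → π⊥ ≈ (+0.00000, -2.41421); max(|x|,|y|,|x±y|/√2) = 2.41421 > 1.2 ⇒ ∉ W
candidate 2: n = (-1, 1, -1, 1) → π⊥ ≈ (-1.00000, +2.41421); max(|x|,|y|,|x±y|/√2) = 2.41421 > 1.2 ⇒ ∉ W
candidate 3: n = (2, 0, -1, -1) → π⊥ ≈ (+1.29289, +0.29289); max(|x|,|y|,|x±y|/√2) = 1.29289 > 1.2 ⇒ ∉ W

none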